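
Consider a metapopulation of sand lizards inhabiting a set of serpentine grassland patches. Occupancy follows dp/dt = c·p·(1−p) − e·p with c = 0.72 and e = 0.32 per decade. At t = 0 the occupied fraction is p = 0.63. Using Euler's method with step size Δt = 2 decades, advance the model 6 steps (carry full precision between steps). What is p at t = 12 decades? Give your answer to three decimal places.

0.556

Update rule: p ← p + [c·p·(1−p) − e·p]·Δt with Δt = 2.
step 1: Δp = -0.06754, p = 0.56246
step 2: Δp = -0.00560, p = 0.55687
step 3: Δp = -0.00105, p = 0.55582
step 4: Δp = -0.00021, p = 0.55561
step 5: Δp = -0.00004, p = 0.55557
step 6: Δp = -0.00001, p = 0.55556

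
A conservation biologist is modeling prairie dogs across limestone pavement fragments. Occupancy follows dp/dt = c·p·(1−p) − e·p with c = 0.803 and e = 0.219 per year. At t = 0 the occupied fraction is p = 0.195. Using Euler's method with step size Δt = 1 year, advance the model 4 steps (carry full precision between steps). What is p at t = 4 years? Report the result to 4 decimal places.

0.5791

Update rule: p ← p + [c·p·(1−p) − e·p]·Δt with Δt = 1.
step 1: Δp = +0.08335, p = 0.27835
step 2: Δp = +0.10034, p = 0.37869
step 3: Δp = +0.10600, p = 0.48469
step 4: Δp = +0.09442, p = 0.57910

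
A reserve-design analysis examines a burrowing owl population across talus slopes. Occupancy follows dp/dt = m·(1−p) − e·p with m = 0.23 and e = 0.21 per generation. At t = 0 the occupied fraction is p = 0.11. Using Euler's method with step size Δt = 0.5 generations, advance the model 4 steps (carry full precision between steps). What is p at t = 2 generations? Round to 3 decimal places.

0.370

Update rule: p ← p + [m·(1−p) − e·p]·Δt with Δt = 0.5.
t = 0.5: p = 0.11000 + (+0.09080) = 0.20080
t = 1: p = 0.20080 + (+0.07082) = 0.27162
t = 1.5: p = 0.27162 + (+0.05524) = 0.32687
t = 2: p = 0.32687 + (+0.04309) = 0.36996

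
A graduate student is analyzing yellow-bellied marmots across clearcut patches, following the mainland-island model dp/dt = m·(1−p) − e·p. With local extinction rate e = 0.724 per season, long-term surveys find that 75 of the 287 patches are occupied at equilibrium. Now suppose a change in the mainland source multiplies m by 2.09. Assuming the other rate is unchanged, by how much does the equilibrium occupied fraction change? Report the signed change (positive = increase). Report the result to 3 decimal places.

0.164

Observed p* = 75/287 = 0.26132.
Balance m(1−p*) = e·p* gives m = e·p*/(1−p*) = 0.724×0.26132/0.73868 = 0.25613.
New p* = m/(m+e) = 0.53531/(0.53531+0.72400) = 0.42508.
Δp* = 0.42508 − 0.26132 = +0.16376.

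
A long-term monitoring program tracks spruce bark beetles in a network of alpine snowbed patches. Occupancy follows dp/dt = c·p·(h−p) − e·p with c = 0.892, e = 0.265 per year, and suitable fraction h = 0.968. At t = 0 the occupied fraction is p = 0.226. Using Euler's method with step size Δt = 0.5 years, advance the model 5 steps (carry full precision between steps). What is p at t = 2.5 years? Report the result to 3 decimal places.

0.466

Update rule: p ← p + [c·p·(h−p) − e·p]·Δt with Δt = 0.5.
t = 0.5: p = 0.22600 + (+0.04485) = 0.27085
t = 1: p = 0.27085 + (+0.04833) = 0.31917
t = 1.5: p = 0.31917 + (+0.05007) = 0.36924
t = 2: p = 0.36924 + (+0.04968) = 0.41892
t = 2.5: p = 0.41892 + (+0.04708) = 0.46601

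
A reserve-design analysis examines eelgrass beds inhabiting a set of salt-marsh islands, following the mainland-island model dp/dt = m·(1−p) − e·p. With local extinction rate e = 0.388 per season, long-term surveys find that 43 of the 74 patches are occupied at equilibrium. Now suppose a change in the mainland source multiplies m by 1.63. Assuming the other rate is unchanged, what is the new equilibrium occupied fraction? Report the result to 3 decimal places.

0.693

Observed p* = 43/74 = 0.58108.
Balance m(1−p*) = e·p* gives m = e·p*/(1−p*) = 0.388×0.58108/0.41892 = 0.53819.
New p* = m/(m+e) = 0.87725/(0.87725+0.38800) = 0.69334.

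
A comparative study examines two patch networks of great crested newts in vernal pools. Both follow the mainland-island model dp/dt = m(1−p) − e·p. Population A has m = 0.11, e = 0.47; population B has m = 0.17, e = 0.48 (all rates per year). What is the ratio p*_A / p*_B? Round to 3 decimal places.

A: p*_A = m/(m+e) = 0.11/0.5800 = 0.1897.
B: p*_B = 0.17/0.6500 = 0.2615.
p*_A / p*_B = 0.1897/0.2615 = 0.7252.

0.725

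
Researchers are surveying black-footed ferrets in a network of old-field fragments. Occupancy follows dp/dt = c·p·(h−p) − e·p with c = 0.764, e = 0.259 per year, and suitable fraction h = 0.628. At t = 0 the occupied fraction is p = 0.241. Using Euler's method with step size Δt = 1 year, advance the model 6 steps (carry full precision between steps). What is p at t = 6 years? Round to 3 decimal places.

0.276

Update rule: p ← p + [c·p·(h−p) − e·p]·Δt with Δt = 1.
  1  |  dp/dt·Δt = +0.008837  |  p_1 = 0.249837
  2  |  dp/dt·Δt = +0.007474  |  p_2 = 0.257311
  3  |  dp/dt·Δt = +0.006229  |  p_3 = 0.263540
  4  |  dp/dt·Δt = +0.005125  |  p_4 = 0.268665
  5  |  dp/dt·Δt = +0.004173  |  p_5 = 0.272838
  6  |  dp/dt·Δt = +0.003368  |  p_6 = 0.276206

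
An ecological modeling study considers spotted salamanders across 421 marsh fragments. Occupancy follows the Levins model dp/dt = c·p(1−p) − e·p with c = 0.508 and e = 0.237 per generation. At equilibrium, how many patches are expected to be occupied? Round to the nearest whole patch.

p* = 1 − e/c = 1 − 0.237/0.508 = 0.5335.
Expected occupied patches = N × p* = 421 × 0.5335 = 224.59 ≈ 225.

225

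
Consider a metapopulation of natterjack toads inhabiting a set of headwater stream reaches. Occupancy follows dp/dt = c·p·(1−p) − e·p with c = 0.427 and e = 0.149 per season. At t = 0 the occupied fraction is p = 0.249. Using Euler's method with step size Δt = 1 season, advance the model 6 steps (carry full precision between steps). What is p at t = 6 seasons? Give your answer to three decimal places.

0.503

Update rule: p ← p + [c·p·(1−p) − e·p]·Δt with Δt = 1.
p: 0.24900 → 0.29175  (Δp = +0.04275)
p: 0.29175 → 0.33651  (Δp = +0.04476)
p: 0.33651 → 0.38171  (Δp = +0.04520)
p: 0.38171 → 0.42561  (Δp = +0.04390)
p: 0.42561 → 0.46658  (Δp = +0.04097)
p: 0.46658 → 0.50333  (Δp = +0.03675)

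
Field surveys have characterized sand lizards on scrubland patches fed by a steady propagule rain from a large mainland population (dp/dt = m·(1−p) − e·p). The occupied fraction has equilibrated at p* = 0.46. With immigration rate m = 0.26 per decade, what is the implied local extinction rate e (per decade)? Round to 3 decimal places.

0.305

At equilibrium m(1−p*) = e·p*, so e = m(1−p*)/p*.
e = 0.26 × 0.5400 / 0.46 = 0.3052.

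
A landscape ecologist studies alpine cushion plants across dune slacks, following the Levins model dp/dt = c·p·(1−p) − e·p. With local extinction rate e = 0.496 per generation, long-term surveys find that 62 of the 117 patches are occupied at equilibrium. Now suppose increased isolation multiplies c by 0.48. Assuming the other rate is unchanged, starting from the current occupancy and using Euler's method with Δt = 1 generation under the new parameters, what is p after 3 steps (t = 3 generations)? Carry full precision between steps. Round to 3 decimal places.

0.271

Observed p* = 62/117 = 0.52991.
Balance c(1−p*) = e gives c = e/(1 − 0.52991) = 0.496/0.47009 = 1.05513.
Starting from p₀ = 0.52991; update p ← p + (dp/dt)·Δt with the new parameters.
p: 0.52991 → 0.39324  (Δp = -0.13668)
p: 0.39324 → 0.31904  (Δp = -0.07420)
p: 0.31904 → 0.27082  (Δp = -0.04821)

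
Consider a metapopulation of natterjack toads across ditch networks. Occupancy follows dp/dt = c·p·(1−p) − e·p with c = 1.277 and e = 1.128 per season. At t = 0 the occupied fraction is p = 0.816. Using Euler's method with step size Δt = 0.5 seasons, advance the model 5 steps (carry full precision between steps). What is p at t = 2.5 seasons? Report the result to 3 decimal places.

0.240

Update rule: p ← p + [c·p·(1−p) − e·p]·Δt with Δt = 0.5.
p: 0.81600 → 0.45164  (Δp = -0.36436)
p: 0.45164 → 0.35505  (Δp = -0.09659)
p: 0.35505 → 0.30101  (Δp = -0.05404)
p: 0.30101 → 0.26558  (Δp = -0.03543)
p: 0.26558 → 0.24033  (Δp = -0.02525)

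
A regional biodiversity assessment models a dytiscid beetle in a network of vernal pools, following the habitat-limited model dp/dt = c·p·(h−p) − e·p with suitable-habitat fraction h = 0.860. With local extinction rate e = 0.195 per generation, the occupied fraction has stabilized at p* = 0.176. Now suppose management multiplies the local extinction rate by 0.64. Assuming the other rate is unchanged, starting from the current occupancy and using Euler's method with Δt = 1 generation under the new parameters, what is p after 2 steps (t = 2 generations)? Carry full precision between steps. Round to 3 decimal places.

Balance c(h−p*) = e gives c = e/(0.86 − 0.17600) = 0.195/0.68400 = 0.28509.
Starting from p₀ = 0.17600; update p ← p + (dp/dt)·Δt with the new parameters.
step 1: Δp = +0.01236, p = 0.18836
step 2: Δp = +0.01256, p = 0.20091

0.201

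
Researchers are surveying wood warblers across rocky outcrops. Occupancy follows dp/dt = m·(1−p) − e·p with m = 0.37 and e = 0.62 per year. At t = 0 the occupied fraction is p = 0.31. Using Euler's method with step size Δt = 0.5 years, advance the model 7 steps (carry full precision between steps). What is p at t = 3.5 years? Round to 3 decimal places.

Update rule: p ← p + [m·(1−p) − e·p]·Δt with Δt = 0.5.
p: 0.31000 → 0.34155  (Δp = +0.03155)
p: 0.34155 → 0.35748  (Δp = +0.01593)
p: 0.35748 → 0.36553  (Δp = +0.00805)
p: 0.36553 → 0.36959  (Δp = +0.00406)
p: 0.36959 → 0.37164  (Δp = +0.00205)
p: 0.37164 → 0.37268  (Δp = +0.00104)
p: 0.37268 → 0.37320  (Δp = +0.00052)

0.373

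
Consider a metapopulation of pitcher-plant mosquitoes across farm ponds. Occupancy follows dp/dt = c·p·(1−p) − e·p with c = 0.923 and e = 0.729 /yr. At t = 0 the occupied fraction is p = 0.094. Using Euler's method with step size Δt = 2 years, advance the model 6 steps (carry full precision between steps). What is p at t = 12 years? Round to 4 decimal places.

0.1915

Update rule: p ← p + [c·p·(1−p) − e·p]·Δt with Δt = 2.
step 1: Δp = +0.02016, p = 0.11416
step 2: Δp = +0.02024, p = 0.13440
step 3: Δp = +0.01880, p = 0.15320
step 4: Δp = +0.01612, p = 0.16932
step 5: Δp = +0.01277, p = 0.18209
step 6: Δp = +0.00944, p = 0.19153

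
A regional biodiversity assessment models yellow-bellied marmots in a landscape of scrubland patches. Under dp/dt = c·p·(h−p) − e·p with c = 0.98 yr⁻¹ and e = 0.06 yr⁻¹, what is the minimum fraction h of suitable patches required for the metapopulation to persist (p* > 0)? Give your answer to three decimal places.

p* = h − e/c is positive only when h > e/c.
h_min = e/c = 0.06/0.98 = 0.0612.

0.061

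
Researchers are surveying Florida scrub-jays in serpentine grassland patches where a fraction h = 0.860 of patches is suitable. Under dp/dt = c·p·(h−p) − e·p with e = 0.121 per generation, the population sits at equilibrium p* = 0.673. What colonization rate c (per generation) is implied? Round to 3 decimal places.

0.647

At equilibrium c(h−p*) = e, so c = e/(h−p*).
c = 0.121/(0.860 − 0.673) = 0.121/0.1870 = 0.6471.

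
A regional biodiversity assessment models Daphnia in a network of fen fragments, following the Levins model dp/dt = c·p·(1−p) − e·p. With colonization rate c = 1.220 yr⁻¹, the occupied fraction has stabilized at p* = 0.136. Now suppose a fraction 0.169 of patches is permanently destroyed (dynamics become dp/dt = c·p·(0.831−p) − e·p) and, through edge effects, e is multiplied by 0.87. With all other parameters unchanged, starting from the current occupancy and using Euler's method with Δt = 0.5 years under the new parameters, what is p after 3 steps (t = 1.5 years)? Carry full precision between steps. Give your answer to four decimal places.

0.1234

Balance c(1−p*) = e gives e = 1.220×(1 − 0.13600) = 1.05408.
Starting from p₀ = 0.13600; update p ← p + (dp/dt)·Δt with the new parameters.
p: 0.13600 → 0.13130  (Δp = -0.00470)
p: 0.13130 → 0.12713  (Δp = -0.00416)
p: 0.12713 → 0.12343  (Δp = -0.00371)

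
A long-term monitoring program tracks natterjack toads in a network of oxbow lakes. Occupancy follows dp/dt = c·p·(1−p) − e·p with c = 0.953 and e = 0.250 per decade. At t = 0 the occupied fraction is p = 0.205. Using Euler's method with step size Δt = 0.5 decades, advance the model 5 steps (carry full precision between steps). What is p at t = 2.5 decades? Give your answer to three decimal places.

0.506

Update rule: p ← p + [c·p·(1−p) − e·p]·Δt with Δt = 0.5.
step 1: Δp = +0.05203, p = 0.25703
step 2: Δp = +0.05887, p = 0.31590
step 3: Δp = +0.06349, p = 0.37939
step 4: Δp = +0.06477, p = 0.44416
step 5: Δp = +0.06212, p = 0.50628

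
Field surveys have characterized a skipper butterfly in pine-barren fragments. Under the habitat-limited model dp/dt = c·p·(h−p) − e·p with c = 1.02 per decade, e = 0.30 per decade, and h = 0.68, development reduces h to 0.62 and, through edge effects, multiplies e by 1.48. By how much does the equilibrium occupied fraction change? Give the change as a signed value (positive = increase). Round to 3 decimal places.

-0.201

Before: p* = h − e/c = 0.68 − 0.30/1.02 = 0.68 − 0.2941 = 0.3859.
After: c = 1.02, e = 0.444, h = 0.62; p* = 0.62 − 0.444/1.02 = 0.1847.
Δp* = 0.1847 − 0.3859 = -0.2012.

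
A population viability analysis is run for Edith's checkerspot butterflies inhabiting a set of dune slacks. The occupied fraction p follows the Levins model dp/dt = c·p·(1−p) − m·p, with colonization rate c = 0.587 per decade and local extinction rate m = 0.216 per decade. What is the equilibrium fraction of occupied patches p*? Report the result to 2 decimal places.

Setting dp/dt = 0 and dividing through by p* gives c·(1−p*) = m.
So p* = 1 − m/c = 1 − 0.216/0.587 = 1 − 0.3680 = 0.6320.

0.63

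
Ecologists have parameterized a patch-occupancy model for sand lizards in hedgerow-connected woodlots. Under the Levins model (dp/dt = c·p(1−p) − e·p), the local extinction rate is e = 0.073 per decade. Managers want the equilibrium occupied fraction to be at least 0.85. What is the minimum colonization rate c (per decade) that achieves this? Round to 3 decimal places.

p* = 1 − e/c ≥ 0.85 requires e/c ≤ 0.1500, i.e. c ≥ e/0.1500.
c_min = 0.073/0.1500 = 0.4867.

0.487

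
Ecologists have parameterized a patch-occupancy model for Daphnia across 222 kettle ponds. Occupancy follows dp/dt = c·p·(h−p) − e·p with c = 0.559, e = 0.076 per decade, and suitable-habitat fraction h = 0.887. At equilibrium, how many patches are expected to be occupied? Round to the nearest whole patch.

p* = h − e/c = 0.887 − 0.1360 = 0.7510.
Expected occupied patches = N × p* = 222 × 0.7510 = 166.73 ≈ 167.

167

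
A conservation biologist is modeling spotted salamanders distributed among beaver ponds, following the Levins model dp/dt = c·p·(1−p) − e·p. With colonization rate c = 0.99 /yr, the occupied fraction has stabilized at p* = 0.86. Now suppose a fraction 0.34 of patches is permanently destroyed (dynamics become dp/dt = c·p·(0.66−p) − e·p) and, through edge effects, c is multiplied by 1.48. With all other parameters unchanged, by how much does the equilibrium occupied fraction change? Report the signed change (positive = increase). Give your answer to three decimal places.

-0.295

Balance c(1−p*) = e gives e = 0.99×(1 − 0.86000) = 0.13860.
New p* = 0.66 − e/c = 0.66 − 0.13860/1.46520 = 0.56541.
Δp* = 0.56541 − 0.86000 = -0.29459.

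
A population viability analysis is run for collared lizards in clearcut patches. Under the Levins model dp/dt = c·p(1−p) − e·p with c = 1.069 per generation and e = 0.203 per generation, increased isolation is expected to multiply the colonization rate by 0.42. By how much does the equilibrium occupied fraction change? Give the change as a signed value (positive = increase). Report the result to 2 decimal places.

-0.26

Before: p* = 1 − 0.203/1.069 = 0.8101.
After the change, c = 0.44898, e = 0.203, so p* = 1 − 0.203/0.44898 = 0.5479.
Δp* = 0.5479 − 0.8101 = -0.2622.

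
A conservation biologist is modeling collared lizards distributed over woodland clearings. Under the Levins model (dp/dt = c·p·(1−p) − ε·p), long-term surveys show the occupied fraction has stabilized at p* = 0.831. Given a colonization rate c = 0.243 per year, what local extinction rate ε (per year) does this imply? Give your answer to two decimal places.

0.04

At equilibrium c(1−p*) = ε.
ε = 0.243 × (1 − 0.831) = 0.243 × 0.1690 = 0.0411.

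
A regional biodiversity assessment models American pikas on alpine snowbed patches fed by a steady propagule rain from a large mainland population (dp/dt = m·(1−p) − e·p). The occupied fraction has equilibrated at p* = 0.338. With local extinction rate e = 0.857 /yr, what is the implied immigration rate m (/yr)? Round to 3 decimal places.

At equilibrium m(1−p*) = e·p*, so m = e·p*/(1−p*).
m = 0.857 × 0.338 / 0.6620 = 0.2897/0.6620 = 0.4376.

0.438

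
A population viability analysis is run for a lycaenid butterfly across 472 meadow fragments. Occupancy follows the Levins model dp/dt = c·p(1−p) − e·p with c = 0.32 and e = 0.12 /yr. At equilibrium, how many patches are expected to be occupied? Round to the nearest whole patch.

p* = 1 − e/c = 1 − 0.12/0.32 = 0.6250.
Expected occupied patches = N × p* = 472 × 0.6250 = 295.00 ≈ 295.

295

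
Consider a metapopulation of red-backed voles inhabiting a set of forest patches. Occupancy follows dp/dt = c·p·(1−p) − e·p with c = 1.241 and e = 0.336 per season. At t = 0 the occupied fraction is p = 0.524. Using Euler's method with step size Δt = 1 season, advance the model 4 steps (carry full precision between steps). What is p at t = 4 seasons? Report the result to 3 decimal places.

0.729

Update rule: p ← p + [c·p·(1−p) − e·p]·Δt with Δt = 1.
p: 0.52400 → 0.65747  (Δp = +0.13347)
p: 0.65747 → 0.71604  (Δp = +0.05857)
p: 0.71604 → 0.72778  (Δp = +0.01174)
p: 0.72778 → 0.72911  (Δp = +0.00133)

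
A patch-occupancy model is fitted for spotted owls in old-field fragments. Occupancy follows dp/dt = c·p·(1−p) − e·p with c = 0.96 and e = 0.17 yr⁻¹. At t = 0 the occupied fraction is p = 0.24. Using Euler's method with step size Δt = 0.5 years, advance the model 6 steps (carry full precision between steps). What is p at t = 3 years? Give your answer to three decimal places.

0.678

Update rule: p ← p + [c·p·(1−p) − e·p]·Δt with Δt = 0.5.
t = 0.5: p = 0.24000 + (+0.06715) = 0.30715
t = 1: p = 0.30715 + (+0.07604) = 0.38319
t = 1.5: p = 0.38319 + (+0.08088) = 0.46407
t = 2: p = 0.46407 + (+0.07993) = 0.54401
t = 2.5: p = 0.54401 + (+0.07283) = 0.61684
t = 3: p = 0.61684 + (+0.06102) = 0.67785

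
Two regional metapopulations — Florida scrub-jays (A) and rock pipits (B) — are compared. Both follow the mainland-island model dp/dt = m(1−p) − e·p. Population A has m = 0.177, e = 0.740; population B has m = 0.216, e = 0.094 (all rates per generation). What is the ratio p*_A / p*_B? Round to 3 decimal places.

A: p*_A = m/(m+e) = 0.177/0.9170 = 0.1930.
B: p*_B = 0.216/0.3100 = 0.6968.
p*_A / p*_B = 0.1930/0.6968 = 0.2770.

0.277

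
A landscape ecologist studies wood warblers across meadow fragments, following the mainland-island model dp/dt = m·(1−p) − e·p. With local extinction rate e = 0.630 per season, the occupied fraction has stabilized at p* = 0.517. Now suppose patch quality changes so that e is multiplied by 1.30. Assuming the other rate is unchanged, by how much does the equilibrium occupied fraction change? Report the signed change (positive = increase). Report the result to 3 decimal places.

Balance m(1−p*) = e·p* gives m = e·p*/(1−p*) = 0.630×0.51700/0.48300 = 0.67435.
New p* = m/(m+e) = 0.67435/(0.67435+0.81900) = 0.45157.
Δp* = 0.45157 − 0.51700 = -0.06543.

-0.065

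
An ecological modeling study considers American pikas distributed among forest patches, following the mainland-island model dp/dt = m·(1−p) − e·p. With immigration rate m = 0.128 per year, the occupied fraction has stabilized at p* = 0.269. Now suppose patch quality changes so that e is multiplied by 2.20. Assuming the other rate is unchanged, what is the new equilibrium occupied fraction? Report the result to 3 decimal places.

0.143

Balance m(1−p*) = e·p* gives e = m(1−p*)/p* = 0.128×0.73100/0.26900 = 0.34784.
New p* = m/(m+e) = 0.12800/(0.12800+0.76525) = 0.14330.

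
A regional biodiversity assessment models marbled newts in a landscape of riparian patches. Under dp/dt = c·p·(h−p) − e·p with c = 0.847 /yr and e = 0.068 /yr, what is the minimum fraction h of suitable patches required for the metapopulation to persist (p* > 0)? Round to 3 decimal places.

p* = h − e/c is positive only when h > e/c.
h_min = e/c = 0.068/0.847 = 0.0803.

0.080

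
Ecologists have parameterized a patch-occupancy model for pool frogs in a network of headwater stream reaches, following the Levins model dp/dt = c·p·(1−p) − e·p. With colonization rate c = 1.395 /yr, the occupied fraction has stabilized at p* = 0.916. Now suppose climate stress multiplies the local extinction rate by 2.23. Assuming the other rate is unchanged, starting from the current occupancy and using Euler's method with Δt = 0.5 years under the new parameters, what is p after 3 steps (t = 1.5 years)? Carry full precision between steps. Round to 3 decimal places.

0.819

Balance c(1−p*) = e gives e = 1.395×(1 − 0.91600) = 0.11718.
Starting from p₀ = 0.91600; update p ← p + (dp/dt)·Δt with the new parameters.
step 1: Δp = -0.06601, p = 0.84999
step 2: Δp = -0.02212, p = 0.82787
step 3: Δp = -0.00877, p = 0.81910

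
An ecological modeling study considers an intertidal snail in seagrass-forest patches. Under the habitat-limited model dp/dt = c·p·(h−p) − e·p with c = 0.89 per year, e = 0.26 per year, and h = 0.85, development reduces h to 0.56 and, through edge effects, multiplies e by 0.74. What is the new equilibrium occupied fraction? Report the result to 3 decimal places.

0.344

Before: p* = h − e/c = 0.85 − 0.26/0.89 = 0.85 − 0.2921 = 0.5579.
After: c = 0.89, e = 0.1924, h = 0.56; p* = 0.56 − 0.1924/0.89 = 0.3438.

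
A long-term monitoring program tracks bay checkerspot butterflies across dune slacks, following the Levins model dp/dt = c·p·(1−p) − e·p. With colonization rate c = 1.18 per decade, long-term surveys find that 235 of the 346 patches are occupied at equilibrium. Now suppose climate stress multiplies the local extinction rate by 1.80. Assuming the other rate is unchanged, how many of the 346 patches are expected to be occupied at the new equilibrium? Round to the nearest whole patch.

Observed p* = 235/346 = 0.67919.
Balance c(1−p*) = e gives e = 1.18×(1 − 0.67919) = 0.37856.
New p* = 1 − e/c = 1 − 0.68141/1.18000 = 0.42253.
Expected occupied = 346 × 0.42253 = 146.20 ≈ 146.

146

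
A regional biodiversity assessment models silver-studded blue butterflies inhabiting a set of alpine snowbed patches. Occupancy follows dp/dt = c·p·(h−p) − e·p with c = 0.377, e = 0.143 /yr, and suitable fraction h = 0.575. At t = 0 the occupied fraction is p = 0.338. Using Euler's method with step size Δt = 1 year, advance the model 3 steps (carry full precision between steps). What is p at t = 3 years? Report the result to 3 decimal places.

0.292

Update rule: p ← p + [c·p·(h−p) − e·p]·Δt with Δt = 1.
  1  |  dp/dt·Δt = -0.018134  |  p_1 = 0.319866
  2  |  dp/dt·Δt = -0.014974  |  p_2 = 0.304892
  3  |  dp/dt·Δt = -0.012552  |  p_3 = 0.292339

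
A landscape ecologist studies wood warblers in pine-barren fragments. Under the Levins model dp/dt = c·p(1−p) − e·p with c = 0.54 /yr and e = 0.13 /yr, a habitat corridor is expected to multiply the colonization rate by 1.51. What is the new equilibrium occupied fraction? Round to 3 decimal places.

Before: p* = 1 − 0.13/0.54 = 0.7593.
After the change, c = 0.8154, e = 0.13, so p* = 1 − 0.13/0.8154 = 0.8406.

0.841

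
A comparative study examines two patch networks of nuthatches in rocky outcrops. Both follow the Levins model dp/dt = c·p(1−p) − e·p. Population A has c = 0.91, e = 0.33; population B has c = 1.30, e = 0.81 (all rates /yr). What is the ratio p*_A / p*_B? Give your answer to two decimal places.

1.69

A: p*_A = 1 − 0.33/0.91 = 0.6374.
B: p*_B = 1 − 0.81/1.30 = 0.3769.
p*_A / p*_B = 0.6374/0.3769 = 1.6910.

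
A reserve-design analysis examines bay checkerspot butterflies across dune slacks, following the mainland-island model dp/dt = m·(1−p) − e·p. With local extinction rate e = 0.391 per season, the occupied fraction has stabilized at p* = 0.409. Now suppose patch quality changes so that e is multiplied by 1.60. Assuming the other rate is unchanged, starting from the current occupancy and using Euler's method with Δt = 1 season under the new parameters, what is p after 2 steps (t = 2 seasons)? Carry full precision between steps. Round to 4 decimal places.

0.3031

Balance m(1−p*) = e·p* gives m = e·p*/(1−p*) = 0.391×0.40900/0.59100 = 0.27059.
Starting from p₀ = 0.40900; update p ← p + (dp/dt)·Δt with the new parameters.
p: 0.40900 → 0.31305  (Δp = -0.09595)
p: 0.31305 → 0.30309  (Δp = -0.00996)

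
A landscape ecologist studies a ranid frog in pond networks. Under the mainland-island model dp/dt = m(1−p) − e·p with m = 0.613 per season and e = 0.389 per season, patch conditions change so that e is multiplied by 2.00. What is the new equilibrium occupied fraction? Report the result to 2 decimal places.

0.44

Before: p* = 0.613/(0.613+0.389) = 0.6118.
After: m = 0.613, e = 0.778; p* = 0.613/1.3910 = 0.4407.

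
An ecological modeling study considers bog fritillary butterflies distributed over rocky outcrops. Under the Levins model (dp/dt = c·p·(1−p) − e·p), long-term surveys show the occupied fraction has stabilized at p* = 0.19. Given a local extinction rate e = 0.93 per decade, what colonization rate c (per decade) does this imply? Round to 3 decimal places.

1.148

At equilibrium c(1−p*) = e, so c = e/(1−p*).
c = 0.93/(1 − 0.19) = 0.93/0.8100 = 1.1481.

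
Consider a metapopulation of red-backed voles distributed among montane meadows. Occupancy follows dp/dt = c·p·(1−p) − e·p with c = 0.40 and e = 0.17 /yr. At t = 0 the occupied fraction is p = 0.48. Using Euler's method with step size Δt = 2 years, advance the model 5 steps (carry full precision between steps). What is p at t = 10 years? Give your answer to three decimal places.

0.569

Update rule: p ← p + [c·p·(1−p) − e·p]·Δt with Δt = 2.
p: 0.48000 → 0.51648  (Δp = +0.03648)
p: 0.51648 → 0.54066  (Δp = +0.02418)
p: 0.54066 → 0.55551  (Δp = +0.01485)
p: 0.55551 → 0.56417  (Δp = +0.00866)
p: 0.56417 → 0.56906  (Δp = +0.00489)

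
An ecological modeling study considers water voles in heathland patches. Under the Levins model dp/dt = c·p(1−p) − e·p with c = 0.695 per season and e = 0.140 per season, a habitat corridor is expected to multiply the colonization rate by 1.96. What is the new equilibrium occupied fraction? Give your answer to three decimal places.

Before: p* = 1 − 0.140/0.695 = 0.7986.
After the change, c = 1.3622, e = 0.14, so p* = 1 − 0.14/1.3622 = 0.8972.

0.897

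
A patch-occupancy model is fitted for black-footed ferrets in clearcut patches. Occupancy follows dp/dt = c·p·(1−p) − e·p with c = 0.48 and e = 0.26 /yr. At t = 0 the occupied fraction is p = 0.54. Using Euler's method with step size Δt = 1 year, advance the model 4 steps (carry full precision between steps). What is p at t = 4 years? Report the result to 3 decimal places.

Update rule: p ← p + [c·p·(1−p) − e·p]·Δt with Δt = 1.
  1  |  dp/dt·Δt = -0.021168  |  p_1 = 0.518832
  2  |  dp/dt·Δt = -0.015067  |  p_2 = 0.503765
  3  |  dp/dt·Δt = -0.010986  |  p_3 = 0.492780
  4  |  dp/dt·Δt = -0.008148  |  p_4 = 0.484632

0.485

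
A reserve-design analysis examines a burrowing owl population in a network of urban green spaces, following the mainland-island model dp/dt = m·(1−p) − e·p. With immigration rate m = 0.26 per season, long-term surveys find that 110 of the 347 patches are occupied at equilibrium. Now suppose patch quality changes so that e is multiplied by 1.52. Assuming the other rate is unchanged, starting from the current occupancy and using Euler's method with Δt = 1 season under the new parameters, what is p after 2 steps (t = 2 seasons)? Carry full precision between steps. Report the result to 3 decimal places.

Observed p* = 110/347 = 0.31700.
Balance m(1−p*) = e·p* gives e = m(1−p*)/p* = 0.26×0.68300/0.31700 = 0.56018.
Starting from p₀ = 0.31700; update p ← p + (dp/dt)·Δt with the new parameters.
  1  |  dp/dt·Δt = -0.092341  |  p_1 = 0.224662
  2  |  dp/dt·Δt = +0.010294  |  p_2 = 0.234956

0.235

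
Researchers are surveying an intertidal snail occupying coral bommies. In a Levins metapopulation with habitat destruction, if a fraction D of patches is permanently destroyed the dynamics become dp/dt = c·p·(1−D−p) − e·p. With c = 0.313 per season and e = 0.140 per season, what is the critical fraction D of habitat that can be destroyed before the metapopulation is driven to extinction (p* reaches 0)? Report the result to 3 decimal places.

The nontrivial equilibrium is p* = (1−D) − e/c; extinction occurs when this hits zero.
So D_crit = 1 − e/c = 1 − 0.140/0.313 = 1 − 0.4473 = 0.5527.
This equals the undisturbed p*, a classic result of Lande's extension.

0.553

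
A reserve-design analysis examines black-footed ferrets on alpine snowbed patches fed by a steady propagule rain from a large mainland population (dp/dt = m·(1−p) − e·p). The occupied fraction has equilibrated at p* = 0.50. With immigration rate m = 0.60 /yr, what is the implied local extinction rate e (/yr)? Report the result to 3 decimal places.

0.600

At equilibrium m(1−p*) = e·p*, so e = m(1−p*)/p*.
e = 0.60 × 0.5000 / 0.50 = 0.6000.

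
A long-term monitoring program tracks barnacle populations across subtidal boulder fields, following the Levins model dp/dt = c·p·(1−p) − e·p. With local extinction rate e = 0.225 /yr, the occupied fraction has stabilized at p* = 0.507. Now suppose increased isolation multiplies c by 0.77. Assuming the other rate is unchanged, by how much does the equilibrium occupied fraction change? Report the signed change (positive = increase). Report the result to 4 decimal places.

-0.1473

Balance c(1−p*) = e gives c = e/(1 − 0.50700) = 0.225/0.49300 = 0.45639.
New p* = 1 − e/c = 1 − 0.22500/0.35142 = 0.35974.
Δp* = 0.35974 − 0.50700 = -0.14726.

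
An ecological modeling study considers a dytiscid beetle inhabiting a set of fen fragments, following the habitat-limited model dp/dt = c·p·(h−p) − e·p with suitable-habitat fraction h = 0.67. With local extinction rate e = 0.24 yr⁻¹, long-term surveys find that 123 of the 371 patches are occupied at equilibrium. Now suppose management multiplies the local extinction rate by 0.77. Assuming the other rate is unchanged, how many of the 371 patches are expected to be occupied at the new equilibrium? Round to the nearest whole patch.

152

Observed p* = 123/371 = 0.33154.
Balance c(h−p*) = e gives c = e/(0.67 − 0.33154) = 0.24/0.33846 = 0.70909.
New p* = 0.67 − e/c = 0.67 − 0.18480/0.70909 = 0.40938.
Expected occupied = 371 × 0.40938 = 151.88 ≈ 152.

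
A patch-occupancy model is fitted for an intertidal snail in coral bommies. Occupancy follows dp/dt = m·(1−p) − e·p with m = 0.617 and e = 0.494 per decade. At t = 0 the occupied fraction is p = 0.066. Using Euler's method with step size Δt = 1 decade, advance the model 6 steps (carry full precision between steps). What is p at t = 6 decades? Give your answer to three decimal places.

Update rule: p ← p + [m·(1−p) − e·p]·Δt with Δt = 1.
t = 1: p = 0.06600 + (+0.54367) = 0.60967
t = 2: p = 0.60967 + (-0.06035) = 0.54933
t = 3: p = 0.54933 + (+0.00670) = 0.55602
t = 4: p = 0.55602 + (-0.00074) = 0.55528
t = 5: p = 0.55528 + (+0.00008) = 0.55536
t = 6: p = 0.55536 + (-0.00001) = 0.55535

0.555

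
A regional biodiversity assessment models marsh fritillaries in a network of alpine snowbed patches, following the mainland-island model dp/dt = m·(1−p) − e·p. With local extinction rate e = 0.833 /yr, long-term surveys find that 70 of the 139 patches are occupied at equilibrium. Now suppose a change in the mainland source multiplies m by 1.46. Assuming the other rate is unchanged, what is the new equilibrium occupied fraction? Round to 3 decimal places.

Observed p* = 70/139 = 0.50360.
Balance m(1−p*) = e·p* gives m = e·p*/(1−p*) = 0.833×0.50360/0.49640 = 0.84508.
New p* = m/(m+e) = 1.23382/(1.23382+0.83300) = 0.59697.

0.597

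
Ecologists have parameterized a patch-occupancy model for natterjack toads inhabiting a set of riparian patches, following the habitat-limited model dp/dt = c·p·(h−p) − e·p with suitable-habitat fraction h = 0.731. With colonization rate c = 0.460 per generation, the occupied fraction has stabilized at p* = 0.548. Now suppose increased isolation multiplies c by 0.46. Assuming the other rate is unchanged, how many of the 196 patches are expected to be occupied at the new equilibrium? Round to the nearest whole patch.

65

Balance c(h−p*) = e gives e = 0.460×(0.731 − 0.54800) = 0.08418.
New p* = 0.731 − e/c = 0.731 − 0.08418/0.21160 = 0.33317.
Expected occupied = 196 × 0.33317 = 65.30 ≈ 65.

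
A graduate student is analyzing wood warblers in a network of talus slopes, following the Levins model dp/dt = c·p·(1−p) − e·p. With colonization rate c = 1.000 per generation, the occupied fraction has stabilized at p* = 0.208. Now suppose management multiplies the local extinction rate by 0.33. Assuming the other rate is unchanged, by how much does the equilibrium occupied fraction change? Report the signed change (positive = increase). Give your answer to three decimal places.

Balance c(1−p*) = e gives e = 1.000×(1 − 0.20800) = 0.79200.
New p* = 1 − e/c = 1 − 0.26136/1.00000 = 0.73864.
Δp* = 0.73864 − 0.20800 = +0.53064.

0.531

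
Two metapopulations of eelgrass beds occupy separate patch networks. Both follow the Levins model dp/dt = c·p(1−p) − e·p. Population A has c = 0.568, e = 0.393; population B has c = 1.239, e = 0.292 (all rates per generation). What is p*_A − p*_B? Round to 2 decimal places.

-0.46

A: p*_A = 1 − 0.393/0.568 = 0.3081.
B: p*_B = 1 − 0.292/1.239 = 0.7643.
p*_A − p*_B = 0.3081 − 0.7643 = -0.4562.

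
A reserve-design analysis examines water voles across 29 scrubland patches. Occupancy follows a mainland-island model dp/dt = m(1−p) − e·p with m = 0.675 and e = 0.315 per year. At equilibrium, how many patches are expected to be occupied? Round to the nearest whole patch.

20

p* = m/(m+e) = 0.675/0.9900 = 0.6818.
Expected occupied patches = N × p* = 29 × 0.6818 = 19.77 ≈ 20.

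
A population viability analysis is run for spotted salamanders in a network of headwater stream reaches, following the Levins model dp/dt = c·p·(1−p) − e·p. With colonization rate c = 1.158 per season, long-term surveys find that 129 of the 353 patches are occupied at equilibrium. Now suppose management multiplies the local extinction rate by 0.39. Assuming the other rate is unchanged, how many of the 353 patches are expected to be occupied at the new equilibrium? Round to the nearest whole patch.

266

Observed p* = 129/353 = 0.36544.
Balance c(1−p*) = e gives e = 1.158×(1 − 0.36544) = 0.73482.
New p* = 1 − e/c = 1 − 0.28658/1.15800 = 0.75252.
Expected occupied = 353 × 0.75252 = 265.64 ≈ 266.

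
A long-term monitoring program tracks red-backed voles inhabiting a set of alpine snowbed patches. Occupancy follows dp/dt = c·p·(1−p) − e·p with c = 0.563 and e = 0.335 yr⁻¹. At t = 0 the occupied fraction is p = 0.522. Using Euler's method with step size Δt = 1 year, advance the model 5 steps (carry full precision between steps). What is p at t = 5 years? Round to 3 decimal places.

0.430

Update rule: p ← p + [c·p·(1−p) − e·p]·Δt with Δt = 1.
t = 1: p = 0.52200 + (-0.03439) = 0.48761
t = 2: p = 0.48761 + (-0.02268) = 0.46492
t = 3: p = 0.46492 + (-0.01569) = 0.44923
t = 4: p = 0.44923 + (-0.01119) = 0.43804
t = 5: p = 0.43804 + (-0.00815) = 0.42988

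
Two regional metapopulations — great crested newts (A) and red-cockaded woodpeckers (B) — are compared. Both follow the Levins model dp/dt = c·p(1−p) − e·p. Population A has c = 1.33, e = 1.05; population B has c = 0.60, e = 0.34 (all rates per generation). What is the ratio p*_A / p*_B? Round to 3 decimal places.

0.486

A: p*_A = 1 − 1.05/1.33 = 0.2105.
B: p*_B = 1 − 0.34/0.60 = 0.4333.
p*_A / p*_B = 0.2105/0.4333 = 0.4858.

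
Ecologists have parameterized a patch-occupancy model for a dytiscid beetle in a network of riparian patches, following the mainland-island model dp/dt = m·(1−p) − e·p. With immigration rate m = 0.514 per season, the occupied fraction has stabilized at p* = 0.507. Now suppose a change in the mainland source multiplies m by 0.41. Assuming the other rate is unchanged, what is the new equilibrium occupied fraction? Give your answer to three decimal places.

Balance m(1−p*) = e·p* gives e = m(1−p*)/p* = 0.514×0.49300/0.50700 = 0.49981.
New p* = m/(m+e) = 0.21074/(0.21074+0.49981) = 0.29659.

0.297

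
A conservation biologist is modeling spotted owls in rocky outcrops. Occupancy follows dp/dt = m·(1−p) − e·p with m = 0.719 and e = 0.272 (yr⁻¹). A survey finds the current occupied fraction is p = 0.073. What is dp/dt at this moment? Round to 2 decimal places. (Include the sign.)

Colonization term: m·(1−p) = 0.719×0.9270 = 0.66651.
Extinction term: e·p = 0.01986.
dp/dt = 0.66651 − 0.01986 = 0.64666.

0.65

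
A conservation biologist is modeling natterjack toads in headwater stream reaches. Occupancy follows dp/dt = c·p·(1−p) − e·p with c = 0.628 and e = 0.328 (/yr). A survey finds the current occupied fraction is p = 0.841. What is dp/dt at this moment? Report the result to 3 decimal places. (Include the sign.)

Colonization term: c·p·(1−p) = 0.628×0.841×0.1590 = 0.08398.
Extinction term: e·p = 0.27585.
dp/dt = 0.08398 − 0.27585 = -0.19187.

-0.192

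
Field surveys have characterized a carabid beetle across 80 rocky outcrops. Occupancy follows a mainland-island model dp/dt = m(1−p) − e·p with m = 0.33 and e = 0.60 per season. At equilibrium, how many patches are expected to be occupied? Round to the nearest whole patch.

28

p* = m/(m+e) = 0.33/0.9300 = 0.3548.
Expected occupied patches = N × p* = 80 × 0.3548 = 28.39 ≈ 28.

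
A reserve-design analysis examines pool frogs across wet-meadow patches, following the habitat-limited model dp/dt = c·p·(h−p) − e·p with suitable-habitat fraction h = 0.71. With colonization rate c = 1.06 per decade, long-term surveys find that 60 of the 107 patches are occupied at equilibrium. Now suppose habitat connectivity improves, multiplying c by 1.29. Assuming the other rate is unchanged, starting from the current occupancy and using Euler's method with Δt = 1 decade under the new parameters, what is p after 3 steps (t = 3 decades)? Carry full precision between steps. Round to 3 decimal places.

Observed p* = 60/107 = 0.56075.
Balance c(h−p*) = e gives e = 1.06×(0.71 − 0.56075) = 0.15821.
Starting from p₀ = 0.56075; update p ← p + (dp/dt)·Δt with the new parameters.
t = 1: p = 0.56075 + (+0.02573) = 0.58647
t = 2: p = 0.58647 + (+0.00628) = 0.59275
t = 3: p = 0.59275 + (+0.00126) = 0.59401

0.594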